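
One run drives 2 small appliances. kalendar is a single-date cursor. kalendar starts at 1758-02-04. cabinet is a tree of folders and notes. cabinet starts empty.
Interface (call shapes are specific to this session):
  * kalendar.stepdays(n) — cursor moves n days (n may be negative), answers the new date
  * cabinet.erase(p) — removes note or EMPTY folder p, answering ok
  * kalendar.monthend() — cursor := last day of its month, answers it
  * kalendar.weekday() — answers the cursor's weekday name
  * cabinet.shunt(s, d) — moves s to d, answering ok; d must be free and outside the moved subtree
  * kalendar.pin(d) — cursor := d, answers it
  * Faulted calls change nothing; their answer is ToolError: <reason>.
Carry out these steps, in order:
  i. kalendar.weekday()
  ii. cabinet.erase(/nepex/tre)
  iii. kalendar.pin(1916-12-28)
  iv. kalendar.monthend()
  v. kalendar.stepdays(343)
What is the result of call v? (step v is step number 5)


Answer: 1917-12-09

Derivation:
→ kalendar.weekday()
← Saturday
→ cabinet.erase(p='/nepex/tre')
← ToolError: not found
→ kalendar.pin(d='1916-12-28')
← 1916-12-28
→ kalendar.monthend()
← 1916-12-31
→ kalendar.stepdays(n='343')
← 1917-12-09


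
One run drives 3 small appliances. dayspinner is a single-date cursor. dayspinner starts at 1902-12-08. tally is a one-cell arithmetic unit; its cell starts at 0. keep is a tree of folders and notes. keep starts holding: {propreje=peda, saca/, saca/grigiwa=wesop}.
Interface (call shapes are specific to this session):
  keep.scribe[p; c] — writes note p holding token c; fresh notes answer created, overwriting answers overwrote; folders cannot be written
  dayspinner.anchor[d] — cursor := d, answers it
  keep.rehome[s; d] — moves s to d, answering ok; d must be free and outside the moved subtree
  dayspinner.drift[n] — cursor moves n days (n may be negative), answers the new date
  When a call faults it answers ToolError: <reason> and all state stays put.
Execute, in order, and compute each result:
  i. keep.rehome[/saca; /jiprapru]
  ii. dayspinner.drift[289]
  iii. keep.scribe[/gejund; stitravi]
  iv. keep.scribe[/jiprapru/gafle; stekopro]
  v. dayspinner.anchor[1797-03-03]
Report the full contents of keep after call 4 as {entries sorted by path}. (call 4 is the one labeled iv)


Answer: {gejund=stitravi, jiprapru/, jiprapru/gafle=stekopro, jiprapru/grigiwa=wesop, propreje=peda}

Derivation:
I invoke keep.rehome on s=/saca, d=/jiprapru, and get ok.
Invoking dayspinner.drift on n=289, which returns 1903-09-23.
Now I run keep.scribe on p=/gejund, c=stitravi, and observe created.
I call keep.scribe on p=/jiprapru/gafle, c=stekopro, and get created.
I use dayspinner.anchor on d=1797-03-03, which returns 1797-03-03.


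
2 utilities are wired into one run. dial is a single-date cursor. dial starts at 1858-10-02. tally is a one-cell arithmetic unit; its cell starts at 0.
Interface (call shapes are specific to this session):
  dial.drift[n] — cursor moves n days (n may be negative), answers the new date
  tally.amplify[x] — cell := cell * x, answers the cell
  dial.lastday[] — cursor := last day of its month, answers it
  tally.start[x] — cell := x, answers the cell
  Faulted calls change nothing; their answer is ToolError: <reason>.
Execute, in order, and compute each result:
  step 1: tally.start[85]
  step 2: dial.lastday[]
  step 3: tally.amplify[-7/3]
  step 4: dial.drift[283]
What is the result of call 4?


Do: start[x='85']
See: 85
Do: lastday[]
See: 1858-10-31
Do: amplify[x='-7/3']
See: -595/3
Do: drift[n='283']
See: 1859-08-10

Answer: 1859-08-10


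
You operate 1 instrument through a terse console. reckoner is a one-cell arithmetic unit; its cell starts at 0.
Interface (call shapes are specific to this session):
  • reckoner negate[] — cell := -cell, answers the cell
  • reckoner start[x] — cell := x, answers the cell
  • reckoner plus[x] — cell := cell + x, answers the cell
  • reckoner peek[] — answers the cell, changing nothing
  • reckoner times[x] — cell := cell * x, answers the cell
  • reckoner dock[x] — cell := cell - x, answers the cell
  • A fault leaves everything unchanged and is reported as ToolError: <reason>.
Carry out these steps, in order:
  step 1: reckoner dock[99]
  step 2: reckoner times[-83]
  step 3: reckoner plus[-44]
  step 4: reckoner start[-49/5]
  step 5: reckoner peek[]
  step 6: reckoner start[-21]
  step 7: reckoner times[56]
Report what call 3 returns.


Next I call reckoner dock using x='99', and get -99.
I invoke reckoner times using x='-83', and get 8217.
Next I call reckoner plus using x='-44': 8173.
Next I call reckoner start using x='-49/5', which returns -49/5.
I use reckoner peek, → -49/5.
Now I run reckoner start using x='-21': -21.
Now I run reckoner times using x='56': -1176.

Answer: 8173


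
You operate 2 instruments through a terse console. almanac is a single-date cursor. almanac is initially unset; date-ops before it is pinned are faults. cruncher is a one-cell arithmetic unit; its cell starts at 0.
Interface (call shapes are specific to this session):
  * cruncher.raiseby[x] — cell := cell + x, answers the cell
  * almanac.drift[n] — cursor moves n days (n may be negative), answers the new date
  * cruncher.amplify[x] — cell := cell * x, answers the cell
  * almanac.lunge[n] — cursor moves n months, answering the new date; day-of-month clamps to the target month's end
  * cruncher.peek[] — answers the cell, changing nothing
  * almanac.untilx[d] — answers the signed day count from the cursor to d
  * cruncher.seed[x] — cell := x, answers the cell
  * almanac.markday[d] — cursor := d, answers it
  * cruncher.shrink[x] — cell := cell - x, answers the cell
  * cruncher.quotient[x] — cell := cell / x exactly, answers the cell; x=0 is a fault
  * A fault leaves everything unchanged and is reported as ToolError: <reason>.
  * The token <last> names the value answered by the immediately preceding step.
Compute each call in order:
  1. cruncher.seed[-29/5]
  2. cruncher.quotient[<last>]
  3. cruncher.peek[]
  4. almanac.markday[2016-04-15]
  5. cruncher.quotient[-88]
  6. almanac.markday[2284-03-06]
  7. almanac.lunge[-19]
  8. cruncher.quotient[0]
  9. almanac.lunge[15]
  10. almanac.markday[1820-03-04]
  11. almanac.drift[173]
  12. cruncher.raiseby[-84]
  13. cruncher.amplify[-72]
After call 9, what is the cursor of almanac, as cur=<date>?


Answer: cur=2283-11-06

Derivation:
# 1. cruncher.seed(x→-29/5) : -29/5
# 2. cruncher.quotient(x→<last>) : 1
# 3. cruncher.peek() : 1
# 4. almanac.markday(d→2016-04-15) : 2016-04-15
# 5. cruncher.quotient(x→-88) : -1/88
# 6. almanac.markday(d→2284-03-06) : 2284-03-06
# 7. almanac.lunge(n→-19) : 2282-08-06
# 8. cruncher.quotient(x→0) : ToolError: division by zero
# 9. almanac.lunge(n→15) : 2283-11-06
# 10. almanac.markday(d→1820-03-04) : 1820-03-04
# 11. almanac.drift(n→173) : 1820-08-24
# 12. cruncher.raiseby(x→-84) : -7393/88
# 13. cruncher.amplify(x→-72) : 66537/11


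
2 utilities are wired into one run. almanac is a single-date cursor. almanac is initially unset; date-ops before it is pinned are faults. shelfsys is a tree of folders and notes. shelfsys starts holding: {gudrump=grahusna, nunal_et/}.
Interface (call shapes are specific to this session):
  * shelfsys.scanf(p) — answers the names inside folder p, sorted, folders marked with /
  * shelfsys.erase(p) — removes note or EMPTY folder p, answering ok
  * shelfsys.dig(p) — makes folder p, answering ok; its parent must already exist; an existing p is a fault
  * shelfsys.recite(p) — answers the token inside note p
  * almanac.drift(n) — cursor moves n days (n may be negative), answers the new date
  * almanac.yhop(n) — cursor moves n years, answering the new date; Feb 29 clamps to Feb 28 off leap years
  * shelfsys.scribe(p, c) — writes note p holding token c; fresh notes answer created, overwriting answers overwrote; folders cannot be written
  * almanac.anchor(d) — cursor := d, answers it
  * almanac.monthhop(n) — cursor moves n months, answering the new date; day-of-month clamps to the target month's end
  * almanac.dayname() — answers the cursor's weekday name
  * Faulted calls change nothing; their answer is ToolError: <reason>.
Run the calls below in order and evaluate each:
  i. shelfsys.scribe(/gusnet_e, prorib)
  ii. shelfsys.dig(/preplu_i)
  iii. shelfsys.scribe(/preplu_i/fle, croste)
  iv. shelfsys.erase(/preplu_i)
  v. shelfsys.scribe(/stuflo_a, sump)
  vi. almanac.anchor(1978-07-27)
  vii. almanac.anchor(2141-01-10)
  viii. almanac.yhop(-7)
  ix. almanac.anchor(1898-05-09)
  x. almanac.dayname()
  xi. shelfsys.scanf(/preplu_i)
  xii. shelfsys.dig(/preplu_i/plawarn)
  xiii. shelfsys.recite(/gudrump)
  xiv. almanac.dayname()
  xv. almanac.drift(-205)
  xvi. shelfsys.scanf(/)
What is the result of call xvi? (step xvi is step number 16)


Answer: [gudrump, gusnet_e, nunal_et/, preplu_i/, stuflo_a]

Derivation:
>>> scribe p→/gusnet_e c→prorib
  created
>>> dig p→/preplu_i
  ok
>>> scribe p→/preplu_i/fle c→croste
  created
>>> erase p→/preplu_i
  ToolError: not empty
>>> scribe p→/stuflo_a c→sump
  created
>>> anchor d→1978-07-27
  1978-07-27
>>> anchor d→2141-01-10
  2141-01-10
>>> yhop n→-7
  2134-01-10
>>> anchor d→1898-05-09
  1898-05-09
>>> dayname
  Monday
>>> scanf p→/preplu_i
  [fle]
>>> dig p→/preplu_i/plawarn
  ok
>>> recite p→/gudrump
  grahusna
>>> dayname
  Monday
>>> drift n→-205
  1897-10-16
>>> scanf p→/
  [gudrump, gusnet_e, nunal_et/, preplu_i/, stuflo_a]


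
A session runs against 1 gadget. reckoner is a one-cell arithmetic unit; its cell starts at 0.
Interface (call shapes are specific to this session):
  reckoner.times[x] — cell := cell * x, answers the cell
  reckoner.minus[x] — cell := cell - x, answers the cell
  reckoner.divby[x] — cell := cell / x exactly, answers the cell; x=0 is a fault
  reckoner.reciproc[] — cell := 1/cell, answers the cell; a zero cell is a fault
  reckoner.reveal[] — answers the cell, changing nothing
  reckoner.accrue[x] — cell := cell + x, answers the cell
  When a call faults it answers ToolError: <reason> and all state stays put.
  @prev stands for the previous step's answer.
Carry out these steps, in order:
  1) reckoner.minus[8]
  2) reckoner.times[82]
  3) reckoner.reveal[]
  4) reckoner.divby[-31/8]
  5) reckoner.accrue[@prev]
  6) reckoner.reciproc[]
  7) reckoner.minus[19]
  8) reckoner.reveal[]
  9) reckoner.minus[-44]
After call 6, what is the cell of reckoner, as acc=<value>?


Step: reckoner.minus[8]
Result: -8
Step: reckoner.times[82]
Result: -656
Step: reckoner.reveal[]
Result: -656
Step: reckoner.divby[-31/8]
Result: 5248/31
Step: reckoner.accrue[@prev]
Result: 10496/31
Step: reckoner.reciproc[]
Result: 31/10496
Step: reckoner.minus[19]
Result: -199393/10496
Step: reckoner.reveal[]
Result: -199393/10496
Step: reckoner.minus[-44]
Result: 262431/10496

Answer: acc=31/10496


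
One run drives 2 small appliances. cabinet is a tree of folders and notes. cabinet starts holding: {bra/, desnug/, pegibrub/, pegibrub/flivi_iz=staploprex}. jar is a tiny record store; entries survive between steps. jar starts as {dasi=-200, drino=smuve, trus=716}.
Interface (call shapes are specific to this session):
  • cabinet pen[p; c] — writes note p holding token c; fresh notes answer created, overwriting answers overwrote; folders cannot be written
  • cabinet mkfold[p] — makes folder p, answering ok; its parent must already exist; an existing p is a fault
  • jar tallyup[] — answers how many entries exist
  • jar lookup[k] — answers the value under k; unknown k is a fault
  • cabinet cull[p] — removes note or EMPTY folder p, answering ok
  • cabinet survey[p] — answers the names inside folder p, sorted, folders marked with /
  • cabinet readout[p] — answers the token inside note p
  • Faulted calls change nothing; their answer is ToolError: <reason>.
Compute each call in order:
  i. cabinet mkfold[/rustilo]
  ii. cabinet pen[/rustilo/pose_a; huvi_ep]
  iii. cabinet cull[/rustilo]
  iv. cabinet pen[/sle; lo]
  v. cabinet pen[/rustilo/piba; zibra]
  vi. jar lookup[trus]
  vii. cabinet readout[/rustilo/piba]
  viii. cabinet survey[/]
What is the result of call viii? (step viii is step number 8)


Answer: [bra/, desnug/, pegibrub/, rustilo/, sle]

Derivation:
Using cabinet mkfold passing p: /rustilo: ok.
Using cabinet pen passing p: /rustilo/pose_a, c: huvi_ep, yielding created.
Using cabinet cull passing p: /rustilo, → ToolError: not empty.
Now I run cabinet pen passing p: /sle, c: lo, — result: created.
Next I call cabinet pen passing p: /rustilo/piba, c: zibra, which returns created.
Invoking jar lookup passing k: trus, and observe 716.
Invoking cabinet readout passing p: /rustilo/piba, and get zibra.
Now I run cabinet survey passing p: /, giving [bra/, desnug/, pegibrub/, rustilo/, sle].


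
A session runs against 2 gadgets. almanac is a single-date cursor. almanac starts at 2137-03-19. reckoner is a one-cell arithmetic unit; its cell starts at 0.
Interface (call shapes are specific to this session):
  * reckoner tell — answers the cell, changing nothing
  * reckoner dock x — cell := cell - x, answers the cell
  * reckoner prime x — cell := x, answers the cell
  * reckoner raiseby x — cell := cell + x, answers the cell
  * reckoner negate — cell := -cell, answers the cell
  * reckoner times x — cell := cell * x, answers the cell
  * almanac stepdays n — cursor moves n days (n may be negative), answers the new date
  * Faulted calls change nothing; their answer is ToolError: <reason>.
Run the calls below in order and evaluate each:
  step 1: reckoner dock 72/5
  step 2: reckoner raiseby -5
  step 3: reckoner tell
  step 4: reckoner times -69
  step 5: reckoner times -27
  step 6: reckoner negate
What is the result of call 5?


Answer: -180711/5

Derivation:
Act: reckoner dock[x=72/5]
Obs: -72/5
Act: reckoner raiseby[x=-5]
Obs: -97/5
Act: reckoner tell[]
Obs: -97/5
Act: reckoner times[x=-69]
Obs: 6693/5
Act: reckoner times[x=-27]
Obs: -180711/5
Act: reckoner negate[]
Obs: 180711/5


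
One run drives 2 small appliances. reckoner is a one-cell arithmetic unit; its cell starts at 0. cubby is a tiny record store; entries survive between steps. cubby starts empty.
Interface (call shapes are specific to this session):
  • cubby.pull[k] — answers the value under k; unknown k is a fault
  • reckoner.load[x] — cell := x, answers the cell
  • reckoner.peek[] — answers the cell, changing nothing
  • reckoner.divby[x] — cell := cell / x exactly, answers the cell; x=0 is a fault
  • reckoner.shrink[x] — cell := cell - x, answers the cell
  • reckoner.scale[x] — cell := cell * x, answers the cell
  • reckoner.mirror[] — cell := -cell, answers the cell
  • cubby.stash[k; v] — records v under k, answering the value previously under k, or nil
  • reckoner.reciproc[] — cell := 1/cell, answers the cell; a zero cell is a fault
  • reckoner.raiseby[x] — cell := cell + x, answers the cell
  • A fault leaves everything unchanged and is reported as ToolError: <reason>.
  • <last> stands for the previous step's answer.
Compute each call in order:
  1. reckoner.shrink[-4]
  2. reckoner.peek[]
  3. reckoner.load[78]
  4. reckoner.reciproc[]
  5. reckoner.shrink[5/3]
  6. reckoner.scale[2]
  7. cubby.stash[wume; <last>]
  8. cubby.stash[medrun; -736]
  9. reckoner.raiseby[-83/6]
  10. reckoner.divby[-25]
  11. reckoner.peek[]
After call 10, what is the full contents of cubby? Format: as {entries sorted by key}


// 1. reckoner.shrink(x='-4') -> 4
// 2. reckoner.peek() -> 4
// 3. reckoner.load(x='78') -> 78
// 4. reckoner.reciproc() -> 1/78
// 5. reckoner.shrink(x='5/3') -> -43/26
// 6. reckoner.scale(x='2') -> -43/13
// 7. cubby.stash(k='wume', v='<last>') -> nil
// 8. cubby.stash(k='medrun', v='-736') -> nil
// 9. reckoner.raiseby(x='-83/6') -> -1337/78
// 10. reckoner.divby(x='-25') -> 1337/1950
// 11. reckoner.peek() -> 1337/1950

Answer: {medrun=-736, wume=-43/13}


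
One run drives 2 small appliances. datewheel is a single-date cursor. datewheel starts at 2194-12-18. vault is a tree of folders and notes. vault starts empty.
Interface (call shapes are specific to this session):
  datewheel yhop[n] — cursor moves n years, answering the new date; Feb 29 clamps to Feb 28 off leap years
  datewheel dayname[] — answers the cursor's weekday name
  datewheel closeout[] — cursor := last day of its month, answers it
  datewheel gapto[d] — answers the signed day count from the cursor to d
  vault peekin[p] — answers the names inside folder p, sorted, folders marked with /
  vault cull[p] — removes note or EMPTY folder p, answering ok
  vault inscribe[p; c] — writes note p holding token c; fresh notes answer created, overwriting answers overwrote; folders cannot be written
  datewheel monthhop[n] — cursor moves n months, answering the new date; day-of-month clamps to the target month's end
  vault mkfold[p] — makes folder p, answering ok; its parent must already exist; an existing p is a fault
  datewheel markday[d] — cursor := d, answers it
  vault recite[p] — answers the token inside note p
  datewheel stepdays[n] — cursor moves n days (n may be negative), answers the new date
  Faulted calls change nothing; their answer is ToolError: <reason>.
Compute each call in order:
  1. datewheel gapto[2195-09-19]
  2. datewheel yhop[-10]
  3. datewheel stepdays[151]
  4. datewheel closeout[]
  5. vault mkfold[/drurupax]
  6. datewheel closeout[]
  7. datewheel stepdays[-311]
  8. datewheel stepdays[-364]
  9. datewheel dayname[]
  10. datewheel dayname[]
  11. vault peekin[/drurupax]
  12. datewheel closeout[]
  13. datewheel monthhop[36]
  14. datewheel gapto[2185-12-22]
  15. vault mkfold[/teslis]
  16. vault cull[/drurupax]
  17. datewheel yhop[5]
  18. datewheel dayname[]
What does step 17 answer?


Answer: 2191-07-31

Derivation:
>>> datewheel gapto 2195-09-19
  275
>>> datewheel yhop -10
  2184-12-18
>>> datewheel stepdays 151
  2185-05-18
>>> datewheel closeout
  2185-05-31
>>> vault mkfold /drurupax
  ok
>>> datewheel closeout
  2185-05-31
>>> datewheel stepdays -311
  2184-07-24
>>> datewheel stepdays -364
  2183-07-26
>>> datewheel dayname
  Saturday
>>> datewheel dayname
  Saturday
>>> vault peekin /drurupax
  []
>>> datewheel closeout
  2183-07-31
>>> datewheel monthhop 36
  2186-07-31
>>> datewheel gapto 2185-12-22
  -221
>>> vault mkfold /teslis
  ok
>>> vault cull /drurupax
  ok
>>> datewheel yhop 5
  2191-07-31
>>> datewheel dayname
  Sunday


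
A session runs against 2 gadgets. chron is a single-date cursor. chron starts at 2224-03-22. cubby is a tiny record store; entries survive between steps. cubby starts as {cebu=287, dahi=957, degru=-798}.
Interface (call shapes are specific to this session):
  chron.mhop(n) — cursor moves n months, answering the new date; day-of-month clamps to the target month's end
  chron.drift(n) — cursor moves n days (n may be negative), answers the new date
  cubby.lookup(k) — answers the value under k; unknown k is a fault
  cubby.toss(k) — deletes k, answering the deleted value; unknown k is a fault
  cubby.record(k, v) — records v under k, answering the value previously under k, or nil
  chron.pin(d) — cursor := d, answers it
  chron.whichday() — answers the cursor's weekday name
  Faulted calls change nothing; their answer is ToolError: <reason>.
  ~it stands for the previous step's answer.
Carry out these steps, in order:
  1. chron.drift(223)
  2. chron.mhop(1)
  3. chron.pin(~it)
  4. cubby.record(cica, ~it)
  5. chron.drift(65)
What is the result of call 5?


Answer: 2225-02-03

Derivation:
→ chron.drift(n→223)
← 2224-10-31
→ chron.mhop(n→1)
← 2224-11-30
→ chron.pin(d→~it)
← 2224-11-30
→ cubby.record(k→cica, v→~it)
← nil
→ chron.drift(n→65)
← 2225-02-03


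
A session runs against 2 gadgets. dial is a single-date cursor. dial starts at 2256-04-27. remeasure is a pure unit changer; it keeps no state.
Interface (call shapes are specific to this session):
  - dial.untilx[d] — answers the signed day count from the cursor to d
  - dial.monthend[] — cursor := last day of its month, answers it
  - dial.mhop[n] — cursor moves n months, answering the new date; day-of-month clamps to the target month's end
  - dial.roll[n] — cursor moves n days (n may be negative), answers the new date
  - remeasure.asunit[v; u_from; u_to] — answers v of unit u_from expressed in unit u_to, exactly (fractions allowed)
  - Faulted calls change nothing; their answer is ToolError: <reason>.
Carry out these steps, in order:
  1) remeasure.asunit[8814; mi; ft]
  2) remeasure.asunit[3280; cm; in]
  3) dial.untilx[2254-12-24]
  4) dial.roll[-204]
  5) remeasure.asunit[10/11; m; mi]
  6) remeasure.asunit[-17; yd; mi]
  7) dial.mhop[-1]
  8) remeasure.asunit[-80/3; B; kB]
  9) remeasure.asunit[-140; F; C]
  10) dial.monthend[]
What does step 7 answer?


;; 1. remeasure.asunit(v: 8814, u_from: mi, u_to: ft) == 46537920
;; 2. remeasure.asunit(v: 3280, u_from: cm, u_to: in) == 164000/127
;; 3. dial.untilx(d: 2254-12-24) == -490
;; 4. dial.roll(n: -204) == 2255-10-06
;; 5. remeasure.asunit(v: 10/11, u_from: m, u_to: mi) == 625/1106424
;; 6. remeasure.asunit(v: -17, u_from: yd, u_to: mi) == -17/1760
;; 7. dial.mhop(n: -1) == 2255-09-06
;; 8. remeasure.asunit(v: -80/3, u_from: B, u_to: kB) == -2/75
;; 9. remeasure.asunit(v: -140, u_from: F, u_to: C) == -860/9
;; 10. dial.monthend() == 2255-09-30

Answer: 2255-09-06


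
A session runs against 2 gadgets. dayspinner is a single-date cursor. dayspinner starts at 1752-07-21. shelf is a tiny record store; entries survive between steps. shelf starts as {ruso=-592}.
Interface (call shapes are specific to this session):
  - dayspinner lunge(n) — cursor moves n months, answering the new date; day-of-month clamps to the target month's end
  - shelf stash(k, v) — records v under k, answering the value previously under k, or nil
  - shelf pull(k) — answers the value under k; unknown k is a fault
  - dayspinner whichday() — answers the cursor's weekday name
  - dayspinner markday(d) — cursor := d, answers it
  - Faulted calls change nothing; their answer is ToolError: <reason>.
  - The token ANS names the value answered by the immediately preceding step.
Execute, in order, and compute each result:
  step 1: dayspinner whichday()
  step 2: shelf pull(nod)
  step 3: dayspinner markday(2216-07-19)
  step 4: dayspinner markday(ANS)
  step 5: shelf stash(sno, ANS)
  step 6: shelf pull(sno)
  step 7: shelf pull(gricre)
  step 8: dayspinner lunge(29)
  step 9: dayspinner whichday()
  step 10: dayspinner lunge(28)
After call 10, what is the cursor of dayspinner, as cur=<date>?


Answer: cur=2221-04-19

Derivation:
Invoking dayspinner whichday, and see Friday.
I call shelf pull on nod, giving ToolError: no such key nod.
Using dayspinner markday on 2216-07-19, and see 2216-07-19.
Now I run dayspinner markday on ANS, yielding 2216-07-19.
I use shelf stash on sno, ANS, giving nil.
Using shelf pull on sno: 2216-07-19.
Calling shelf pull on gricre, — result: ToolError: no such key gricre.
I invoke dayspinner lunge on 29, and get 2218-12-19.
Using dayspinner whichday(), giving Saturday.
I use dayspinner lunge on 28, yielding 2221-04-19.


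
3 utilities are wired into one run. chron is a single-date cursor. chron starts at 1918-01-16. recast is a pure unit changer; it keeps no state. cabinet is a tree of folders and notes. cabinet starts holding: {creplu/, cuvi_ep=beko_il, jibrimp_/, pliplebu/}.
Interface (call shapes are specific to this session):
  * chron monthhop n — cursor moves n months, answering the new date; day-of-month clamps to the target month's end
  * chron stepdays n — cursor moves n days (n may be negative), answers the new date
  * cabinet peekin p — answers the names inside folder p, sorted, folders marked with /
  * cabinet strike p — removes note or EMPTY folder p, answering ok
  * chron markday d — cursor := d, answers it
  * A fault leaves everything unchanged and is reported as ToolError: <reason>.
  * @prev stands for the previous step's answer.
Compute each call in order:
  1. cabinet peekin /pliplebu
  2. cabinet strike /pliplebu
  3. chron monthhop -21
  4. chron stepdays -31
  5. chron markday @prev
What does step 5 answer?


Answer: 1916-03-16

Derivation:
>> cabinet peekin(p: /pliplebu)
<< []
>> cabinet strike(p: /pliplebu)
<< ok
>> chron monthhop(n: -21)
<< 1916-04-16
>> chron stepdays(n: -31)
<< 1916-03-16
>> chron markday(d: @prev)
<< 1916-03-16


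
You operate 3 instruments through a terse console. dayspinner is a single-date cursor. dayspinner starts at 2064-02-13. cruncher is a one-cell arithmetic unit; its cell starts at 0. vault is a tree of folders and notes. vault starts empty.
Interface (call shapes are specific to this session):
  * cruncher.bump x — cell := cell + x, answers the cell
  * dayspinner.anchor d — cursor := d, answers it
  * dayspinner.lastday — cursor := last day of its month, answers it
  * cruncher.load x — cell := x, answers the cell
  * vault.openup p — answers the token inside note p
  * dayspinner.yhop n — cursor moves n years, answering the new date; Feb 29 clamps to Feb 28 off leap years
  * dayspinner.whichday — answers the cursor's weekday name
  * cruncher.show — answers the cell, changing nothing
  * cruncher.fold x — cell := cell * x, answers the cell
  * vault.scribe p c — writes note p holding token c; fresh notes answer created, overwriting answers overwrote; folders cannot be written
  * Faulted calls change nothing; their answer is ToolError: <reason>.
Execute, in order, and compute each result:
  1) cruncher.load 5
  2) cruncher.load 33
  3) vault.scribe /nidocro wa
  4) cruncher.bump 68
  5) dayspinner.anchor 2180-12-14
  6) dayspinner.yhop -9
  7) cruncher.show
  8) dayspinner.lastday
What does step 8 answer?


Answer: 2171-12-31

Derivation:
;; 1. load(x: 5) : 5
;; 2. load(x: 33) : 33
;; 3. scribe(p: /nidocro, c: wa) : created
;; 4. bump(x: 68) : 101
;; 5. anchor(d: 2180-12-14) : 2180-12-14
;; 6. yhop(n: -9) : 2171-12-14
;; 7. show() : 101
;; 8. lastday() : 2171-12-31


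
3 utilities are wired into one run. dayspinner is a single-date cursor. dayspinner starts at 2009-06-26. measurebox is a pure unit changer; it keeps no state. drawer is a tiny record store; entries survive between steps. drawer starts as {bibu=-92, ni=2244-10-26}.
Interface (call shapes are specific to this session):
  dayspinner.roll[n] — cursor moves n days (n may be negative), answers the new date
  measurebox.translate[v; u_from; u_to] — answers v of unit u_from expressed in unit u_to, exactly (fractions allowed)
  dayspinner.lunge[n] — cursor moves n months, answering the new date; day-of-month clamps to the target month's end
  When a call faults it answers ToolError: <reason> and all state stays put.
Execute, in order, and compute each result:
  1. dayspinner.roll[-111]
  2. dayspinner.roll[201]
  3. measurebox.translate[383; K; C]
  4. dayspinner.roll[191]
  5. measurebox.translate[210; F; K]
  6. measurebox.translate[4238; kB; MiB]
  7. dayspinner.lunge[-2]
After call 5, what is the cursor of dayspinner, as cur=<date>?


Invoking dayspinner.roll using n→-111, and see 2009-03-07.
Using dayspinner.roll using n→201, which returns 2009-09-24.
Next I call measurebox.translate using v→383, u_from→K, u_to→C, and get 2197/20.
Then dayspinner.roll using n→191, yielding 2010-04-03.
Now I run measurebox.translate using v→210, u_from→F, u_to→K, yielding 66967/180.
Calling measurebox.translate using v→4238, u_from→kB, u_to→MiB, — result: 264875/65536.
Invoking dayspinner.lunge using n→-2, yielding 2010-02-03.

Answer: cur=2010-04-03


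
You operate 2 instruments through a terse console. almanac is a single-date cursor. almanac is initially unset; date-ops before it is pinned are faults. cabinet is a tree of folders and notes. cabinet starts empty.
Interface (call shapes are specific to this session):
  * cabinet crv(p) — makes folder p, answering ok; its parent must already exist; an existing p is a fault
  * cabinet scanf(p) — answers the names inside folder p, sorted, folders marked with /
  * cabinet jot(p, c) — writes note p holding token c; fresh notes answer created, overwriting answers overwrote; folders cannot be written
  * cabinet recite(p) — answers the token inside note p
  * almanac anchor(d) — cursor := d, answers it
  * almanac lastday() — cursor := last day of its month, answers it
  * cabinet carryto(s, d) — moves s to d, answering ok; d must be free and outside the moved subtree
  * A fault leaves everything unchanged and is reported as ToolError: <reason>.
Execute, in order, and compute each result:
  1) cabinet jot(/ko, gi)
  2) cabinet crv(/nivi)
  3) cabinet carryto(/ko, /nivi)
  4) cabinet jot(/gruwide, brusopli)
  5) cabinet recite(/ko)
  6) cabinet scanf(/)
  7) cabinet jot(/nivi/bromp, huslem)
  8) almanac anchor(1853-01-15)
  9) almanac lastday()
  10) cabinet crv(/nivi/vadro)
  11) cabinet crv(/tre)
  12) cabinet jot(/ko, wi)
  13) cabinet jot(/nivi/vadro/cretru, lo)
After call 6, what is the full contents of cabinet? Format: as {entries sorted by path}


Act: cabinet jot[/ko; gi]
Obs: created
Act: cabinet crv[/nivi]
Obs: ok
Act: cabinet carryto[/ko; /nivi]
Obs: ToolError: exists
Act: cabinet jot[/gruwide; brusopli]
Obs: created
Act: cabinet recite[/ko]
Obs: gi
Act: cabinet scanf[/]
Obs: [gruwide, ko, nivi/]
Act: cabinet jot[/nivi/bromp; huslem]
Obs: created
Act: almanac anchor[1853-01-15]
Obs: 1853-01-15
Act: almanac lastday[]
Obs: 1853-01-31
Act: cabinet crv[/nivi/vadro]
Obs: ok
Act: cabinet crv[/tre]
Obs: ok
Act: cabinet jot[/ko; wi]
Obs: overwrote
Act: cabinet jot[/nivi/vadro/cretru; lo]
Obs: created

Answer: {gruwide=brusopli, ko=gi, nivi/}


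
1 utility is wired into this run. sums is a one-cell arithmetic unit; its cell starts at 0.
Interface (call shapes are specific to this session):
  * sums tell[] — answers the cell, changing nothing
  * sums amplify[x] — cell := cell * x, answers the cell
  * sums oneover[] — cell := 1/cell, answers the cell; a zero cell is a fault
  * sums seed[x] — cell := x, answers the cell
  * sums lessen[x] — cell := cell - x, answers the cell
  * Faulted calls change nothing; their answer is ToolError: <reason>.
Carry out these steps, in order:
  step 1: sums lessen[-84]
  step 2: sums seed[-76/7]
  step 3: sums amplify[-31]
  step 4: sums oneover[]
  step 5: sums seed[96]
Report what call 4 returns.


==> sums lessen(x=-84)
<== 84
==> sums seed(x=-76/7)
<== -76/7
==> sums amplify(x=-31)
<== 2356/7
==> sums oneover()
<== 7/2356
==> sums seed(x=96)
<== 96

Answer: 7/2356


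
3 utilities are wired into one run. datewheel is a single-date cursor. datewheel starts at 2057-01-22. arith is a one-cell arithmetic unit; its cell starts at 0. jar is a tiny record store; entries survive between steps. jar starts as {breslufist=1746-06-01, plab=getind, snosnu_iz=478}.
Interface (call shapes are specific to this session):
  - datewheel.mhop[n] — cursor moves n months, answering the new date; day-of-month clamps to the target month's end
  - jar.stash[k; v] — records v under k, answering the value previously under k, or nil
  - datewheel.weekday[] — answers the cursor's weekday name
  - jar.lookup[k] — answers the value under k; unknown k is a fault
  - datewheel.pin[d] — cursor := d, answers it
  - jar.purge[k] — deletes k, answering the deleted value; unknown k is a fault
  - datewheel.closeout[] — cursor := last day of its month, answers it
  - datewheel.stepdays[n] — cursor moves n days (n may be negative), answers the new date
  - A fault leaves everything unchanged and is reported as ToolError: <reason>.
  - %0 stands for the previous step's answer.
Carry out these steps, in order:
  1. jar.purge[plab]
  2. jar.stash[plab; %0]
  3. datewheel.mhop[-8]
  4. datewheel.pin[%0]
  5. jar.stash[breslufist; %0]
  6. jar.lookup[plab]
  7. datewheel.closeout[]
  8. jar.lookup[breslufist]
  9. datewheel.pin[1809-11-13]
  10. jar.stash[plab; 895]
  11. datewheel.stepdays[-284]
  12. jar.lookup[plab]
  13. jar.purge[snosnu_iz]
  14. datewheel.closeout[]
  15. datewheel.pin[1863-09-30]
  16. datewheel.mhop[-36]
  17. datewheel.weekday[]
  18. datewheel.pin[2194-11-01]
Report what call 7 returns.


Answer: 2056-05-31

Derivation:
→ jar.purge(k→plab)
← getind
→ jar.stash(k→plab, v→%0)
← nil
→ datewheel.mhop(n→-8)
← 2056-05-22
→ datewheel.pin(d→%0)
← 2056-05-22
→ jar.stash(k→breslufist, v→%0)
← 1746-06-01
→ jar.lookup(k→plab)
← getind
→ datewheel.closeout()
← 2056-05-31
→ jar.lookup(k→breslufist)
← 2056-05-22
→ datewheel.pin(d→1809-11-13)
← 1809-11-13
→ jar.stash(k→plab, v→895)
← getind
→ datewheel.stepdays(n→-284)
← 1809-02-02
→ jar.lookup(k→plab)
← 895
→ jar.purge(k→snosnu_iz)
← 478
→ datewheel.closeout()
← 1809-02-28
→ datewheel.pin(d→1863-09-30)
← 1863-09-30
→ datewheel.mhop(n→-36)
← 1860-09-30
→ datewheel.weekday()
← Sunday
→ datewheel.pin(d→2194-11-01)
← 2194-11-01


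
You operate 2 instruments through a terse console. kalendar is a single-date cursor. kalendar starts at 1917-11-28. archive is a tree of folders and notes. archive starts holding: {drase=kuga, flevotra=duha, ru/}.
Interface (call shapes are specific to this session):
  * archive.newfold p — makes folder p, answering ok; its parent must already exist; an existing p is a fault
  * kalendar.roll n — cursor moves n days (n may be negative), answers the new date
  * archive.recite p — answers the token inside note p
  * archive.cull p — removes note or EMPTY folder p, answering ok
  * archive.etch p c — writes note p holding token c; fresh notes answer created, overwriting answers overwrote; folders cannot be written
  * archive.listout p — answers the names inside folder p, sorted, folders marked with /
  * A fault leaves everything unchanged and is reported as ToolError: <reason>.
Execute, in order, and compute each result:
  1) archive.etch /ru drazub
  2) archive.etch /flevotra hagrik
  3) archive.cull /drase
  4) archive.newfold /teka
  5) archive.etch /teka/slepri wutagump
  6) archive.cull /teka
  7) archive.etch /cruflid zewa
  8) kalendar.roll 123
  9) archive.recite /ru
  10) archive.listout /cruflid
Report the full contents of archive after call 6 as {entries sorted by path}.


Answer: {flevotra=hagrik, ru/, teka/, teka/slepri=wutagump}

Derivation:
-> archive.etch(p: /ru, c: drazub)
<- ToolError: is a directory
-> archive.etch(p: /flevotra, c: hagrik)
<- overwrote
-> archive.cull(p: /drase)
<- ok
-> archive.newfold(p: /teka)
<- ok
-> archive.etch(p: /teka/slepri, c: wutagump)
<- created
-> archive.cull(p: /teka)
<- ToolError: not empty
-> archive.etch(p: /cruflid, c: zewa)
<- created
-> kalendar.roll(n: 123)
<- 1918-03-31
-> archive.recite(p: /ru)
<- ToolError: is a directory
-> archive.listout(p: /cruflid)
<- ToolError: not a directory


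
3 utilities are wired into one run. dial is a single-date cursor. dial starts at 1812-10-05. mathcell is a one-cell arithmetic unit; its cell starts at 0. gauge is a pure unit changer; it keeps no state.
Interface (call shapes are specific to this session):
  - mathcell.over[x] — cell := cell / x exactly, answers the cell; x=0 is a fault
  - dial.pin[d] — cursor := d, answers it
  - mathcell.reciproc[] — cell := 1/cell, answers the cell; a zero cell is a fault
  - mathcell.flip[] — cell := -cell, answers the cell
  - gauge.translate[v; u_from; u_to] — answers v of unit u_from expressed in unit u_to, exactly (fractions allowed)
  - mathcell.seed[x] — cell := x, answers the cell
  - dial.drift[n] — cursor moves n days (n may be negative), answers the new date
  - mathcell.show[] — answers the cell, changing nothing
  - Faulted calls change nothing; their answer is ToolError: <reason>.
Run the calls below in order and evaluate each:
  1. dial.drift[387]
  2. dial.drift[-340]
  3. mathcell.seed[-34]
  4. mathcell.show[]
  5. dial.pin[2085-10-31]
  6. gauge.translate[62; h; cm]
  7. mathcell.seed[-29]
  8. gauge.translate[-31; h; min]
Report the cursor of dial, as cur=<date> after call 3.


Answer: cur=1812-11-21

Derivation:
// 1. drift(n='387') == 1813-10-27
// 2. drift(n='-340') == 1812-11-21
// 3. seed(x='-34') == -34
// 4. show() == -34
// 5. pin(d='2085-10-31') == 2085-10-31
// 6. translate(v='62', u_from='h', u_to='cm') == ToolError: incompatible units
// 7. seed(x='-29') == -29
// 8. translate(v='-31', u_from='h', u_to='min') == -1860


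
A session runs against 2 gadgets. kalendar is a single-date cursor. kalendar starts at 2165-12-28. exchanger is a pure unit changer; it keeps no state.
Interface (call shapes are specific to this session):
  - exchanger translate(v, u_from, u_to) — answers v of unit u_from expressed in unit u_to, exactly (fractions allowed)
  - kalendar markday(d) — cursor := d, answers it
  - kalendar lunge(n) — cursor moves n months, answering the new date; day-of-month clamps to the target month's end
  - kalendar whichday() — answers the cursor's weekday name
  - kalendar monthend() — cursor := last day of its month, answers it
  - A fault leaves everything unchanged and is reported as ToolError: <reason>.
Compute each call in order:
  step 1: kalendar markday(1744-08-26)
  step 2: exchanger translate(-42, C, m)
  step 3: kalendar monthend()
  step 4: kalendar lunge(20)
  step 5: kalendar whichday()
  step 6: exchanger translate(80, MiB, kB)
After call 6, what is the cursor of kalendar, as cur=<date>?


% kalendar markday d='1744-08-26'
[out] 1744-08-26
% exchanger translate v='-42' u_from='C' u_to='m'
[out] ToolError: incompatible units
% kalendar monthend
[out] 1744-08-31
% kalendar lunge n='20'
[out] 1746-04-30
% kalendar whichday
[out] Saturday
% exchanger translate v='80' u_from='MiB' u_to='kB'
[out] 2097152/25

Answer: cur=1746-04-30


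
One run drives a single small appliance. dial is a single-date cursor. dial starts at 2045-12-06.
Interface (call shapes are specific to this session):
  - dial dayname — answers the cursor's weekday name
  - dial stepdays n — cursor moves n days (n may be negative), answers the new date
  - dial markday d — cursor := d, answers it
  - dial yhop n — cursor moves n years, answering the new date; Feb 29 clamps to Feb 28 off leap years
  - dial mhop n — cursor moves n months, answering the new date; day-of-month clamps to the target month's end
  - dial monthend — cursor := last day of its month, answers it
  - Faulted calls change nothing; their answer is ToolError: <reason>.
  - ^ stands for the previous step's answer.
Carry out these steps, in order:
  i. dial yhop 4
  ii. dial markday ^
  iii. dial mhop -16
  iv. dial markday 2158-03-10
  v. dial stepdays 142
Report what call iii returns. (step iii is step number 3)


Do: dial yhop[n=4]
See: 2049-12-06
Do: dial markday[d=^]
See: 2049-12-06
Do: dial mhop[n=-16]
See: 2048-08-06
Do: dial markday[d=2158-03-10]
See: 2158-03-10
Do: dial stepdays[n=142]
See: 2158-07-30

Answer: 2048-08-06


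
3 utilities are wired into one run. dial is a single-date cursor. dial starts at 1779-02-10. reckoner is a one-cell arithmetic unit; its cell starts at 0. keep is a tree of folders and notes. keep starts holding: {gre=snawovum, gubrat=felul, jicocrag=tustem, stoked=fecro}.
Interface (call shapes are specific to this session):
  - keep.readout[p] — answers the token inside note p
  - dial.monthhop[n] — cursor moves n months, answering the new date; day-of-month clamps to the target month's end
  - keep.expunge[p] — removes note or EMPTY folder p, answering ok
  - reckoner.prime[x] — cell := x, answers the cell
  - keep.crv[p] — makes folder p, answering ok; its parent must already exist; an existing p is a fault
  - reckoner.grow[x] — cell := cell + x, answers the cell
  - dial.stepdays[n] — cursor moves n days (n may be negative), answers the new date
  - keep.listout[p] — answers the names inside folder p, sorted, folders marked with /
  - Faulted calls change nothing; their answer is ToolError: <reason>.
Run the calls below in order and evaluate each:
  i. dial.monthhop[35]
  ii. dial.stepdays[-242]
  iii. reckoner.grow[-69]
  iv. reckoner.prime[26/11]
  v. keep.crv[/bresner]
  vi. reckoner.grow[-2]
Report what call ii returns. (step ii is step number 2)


Answer: 1781-05-13

Derivation:
·→ dial.monthhop(n='35')
·← 1782-01-10
·→ dial.stepdays(n='-242')
·← 1781-05-13
·→ reckoner.grow(x='-69')
·← -69
·→ reckoner.prime(x='26/11')
·← 26/11
·→ keep.crv(p='/bresner')
·← ok
·→ reckoner.grow(x='-2')
·← 4/11
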